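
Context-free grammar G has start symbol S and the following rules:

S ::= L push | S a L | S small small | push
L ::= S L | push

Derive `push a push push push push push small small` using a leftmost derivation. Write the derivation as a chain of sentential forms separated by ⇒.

S ⇒ S small small   [S ::= S small small]
S small small ⇒ L push small small   [S ::= L push]
L push small small ⇒ S L push small small   [L ::= S L]
S L push small small ⇒ L push L push small small   [S ::= L push]
L push L push small small ⇒ S L push L push small small   [L ::= S L]
S L push L push small small ⇒ S a L L push L push small small   [S ::= S a L]
S a L L push L push small small ⇒ push a L L push L push small small   [S ::= push]
push a L L push L push small small ⇒ push a push L push L push small small   [L ::= push]
push a push L push L push small small ⇒ push a push push push L push small small   [L ::= push]
push a push push push L push small small ⇒ push a push push push push push small small   [L ::= push]

S ⇒ S small small ⇒ L push small small ⇒ S L push small small ⇒ L push L push small small ⇒ S L push L push small small ⇒ S a L L push L push small small ⇒ push a L L push L push small small ⇒ push a push L push L push small small ⇒ push a push push push L push small small ⇒ push a push push push push push small small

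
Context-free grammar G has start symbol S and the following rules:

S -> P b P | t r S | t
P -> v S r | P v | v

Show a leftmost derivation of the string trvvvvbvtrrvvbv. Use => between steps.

S => trS => trPbP => trPvbP => trPvvbP => trvSrvvbP => trvPbPrvvbP => trvPvbPrvvbP => trvPvvbPrvvbP => trvvvvbPrvvbP => trvvvvbvSrrvvbP => trvvvvbvtrrvvbP => trvvvvbvtrrvvbv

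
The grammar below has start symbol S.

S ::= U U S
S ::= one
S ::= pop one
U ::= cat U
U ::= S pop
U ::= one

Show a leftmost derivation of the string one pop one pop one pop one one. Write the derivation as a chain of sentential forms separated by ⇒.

S ⇒ U U S ⇒ S pop U S ⇒ U U S pop U S ⇒ S pop U S pop U S ⇒ one pop U S pop U S ⇒ one pop one S pop U S ⇒ one pop one pop one pop U S ⇒ one pop one pop one pop one S ⇒ one pop one pop one pop one one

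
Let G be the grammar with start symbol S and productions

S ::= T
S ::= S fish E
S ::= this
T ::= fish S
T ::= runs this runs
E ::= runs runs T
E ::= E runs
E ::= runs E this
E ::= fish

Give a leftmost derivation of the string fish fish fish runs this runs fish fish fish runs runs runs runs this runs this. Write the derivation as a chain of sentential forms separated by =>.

S => S fish E => S fish E fish E => T fish E fish E => fish S fish E fish E => fish T fish E fish E => fish fish S fish E fish E => fish fish T fish E fish E => fish fish fish S fish E fish E => fish fish fish T fish E fish E => fish fish fish runs this runs fish E fish E => fish fish fish runs this runs fish fish fish E => fish fish fish runs this runs fish fish fish runs E this => fish fish fish runs this runs fish fish fish runs runs runs T this => fish fish fish runs this runs fish fish fish runs runs runs runs this runs this

S => S fish E   [S ::= S fish E]
S fish E => S fish E fish E   [S ::= S fish E]
S fish E fish E => T fish E fish E   [S ::= T]
T fish E fish E => fish S fish E fish E   [T ::= fish S]
fish S fish E fish E => fish T fish E fish E   [S ::= T]
fish T fish E fish E => fish fish S fish E fish E   [T ::= fish S]
fish fish S fish E fish E => fish fish T fish E fish E   [S ::= T]
fish fish T fish E fish E => fish fish fish S fish E fish E   [T ::= fish S]
fish fish fish S fish E fish E => fish fish fish T fish E fish E   [S ::= T]
fish fish fish T fish E fish E => fish fish fish runs this runs fish E fish E   [T ::= runs this runs]
fish fish fish runs this runs fish E fish E => fish fish fish runs this runs fish fish fish E   [E ::= fish]
fish fish fish runs this runs fish fish fish E => fish fish fish runs this runs fish fish fish runs E this   [E ::= runs E this]
fish fish fish runs this runs fish fish fish runs E this => fish fish fish runs this runs fish fish fish runs runs runs T this   [E ::= runs runs T]
fish fish fish runs this runs fish fish fish runs runs runs T this => fish fish fish runs this runs fish fish fish runs runs runs runs this runs this   [T ::= runs this runs]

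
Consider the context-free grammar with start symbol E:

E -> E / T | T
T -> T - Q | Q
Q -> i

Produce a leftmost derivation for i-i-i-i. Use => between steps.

E => T   [E -> T]
T => T-Q   [T -> T - Q]
T-Q => T-Q-Q   [T -> T - Q]
T-Q-Q => T-Q-Q-Q   [T -> T - Q]
T-Q-Q-Q => Q-Q-Q-Q   [T -> Q]
Q-Q-Q-Q => i-Q-Q-Q   [Q -> i]
i-Q-Q-Q => i-i-Q-Q   [Q -> i]
i-i-Q-Q => i-i-i-Q   [Q -> i]
i-i-i-Q => i-i-i-i   [Q -> i]

E => T => T-Q => T-Q-Q => T-Q-Q-Q => Q-Q-Q-Q => i-Q-Q-Q => i-i-Q-Q => i-i-i-Q => i-i-i-i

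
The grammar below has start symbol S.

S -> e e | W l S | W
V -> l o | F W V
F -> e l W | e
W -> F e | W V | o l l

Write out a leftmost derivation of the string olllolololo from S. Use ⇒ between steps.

S ⇒ W ⇒ WV ⇒ WVV ⇒ WVVV ⇒ WVVVV ⇒ ollVVVV ⇒ ollloVVV ⇒ ollloloVV ⇒ olllololoV ⇒ olllolololo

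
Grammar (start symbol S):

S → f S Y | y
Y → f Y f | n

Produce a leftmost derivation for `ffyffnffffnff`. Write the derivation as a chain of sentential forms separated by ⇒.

S⇒fSY⇒ffSYY⇒ffyYY⇒ffyfYfY⇒ffyffYffY⇒ffyffnffY⇒ffyffnfffYf⇒ffyffnffffYff⇒ffyffnffffnff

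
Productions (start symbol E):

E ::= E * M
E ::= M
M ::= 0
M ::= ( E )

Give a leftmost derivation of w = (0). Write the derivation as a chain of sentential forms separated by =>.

E => M   [E ::= M]
M => (E)   [M ::= ( E )]
(E) => (M)   [E ::= M]
(M) => (0)   [M ::= 0]

E=>M=>(E)=>(M)=>(0)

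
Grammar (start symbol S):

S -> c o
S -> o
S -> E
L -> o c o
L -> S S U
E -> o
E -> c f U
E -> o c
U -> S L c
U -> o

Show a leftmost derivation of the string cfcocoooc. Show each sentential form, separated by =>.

S => E   [S -> E]
E => cfU   [E -> c f U]
cfU => cfSLc   [U -> S L c]
cfSLc => cfcoLc   [S -> c o]
cfcoLc => cfcoSSUc   [L -> S S U]
cfcoSSUc => cfcocoSUc   [S -> c o]
cfcocoSUc => cfcocoEUc   [S -> E]
cfcocoEUc => cfcocooUc   [E -> o]
cfcocooUc => cfcocoooc   [U -> o]

S=>E=>cfU=>cfSLc=>cfcoLc=>cfcoSSUc=>cfcocoSUc=>cfcocoEUc=>cfcocooUc=>cfcocoooc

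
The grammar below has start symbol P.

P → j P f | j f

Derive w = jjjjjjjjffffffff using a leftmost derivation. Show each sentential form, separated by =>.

P => jPf => jjPff => jjjPfff => jjjjPffff => jjjjjPfffff => jjjjjjPffffff => jjjjjjjPfffffff => jjjjjjjjffffffff

P => jPf   [P → j P f]
jPf => jjPff   [P → j P f]
jjPff => jjjPfff   [P → j P f]
jjjPfff => jjjjPffff   [P → j P f]
jjjjPffff => jjjjjPfffff   [P → j P f]
jjjjjPfffff => jjjjjjPffffff   [P → j P f]
jjjjjjPffffff => jjjjjjjPfffffff   [P → j P f]
jjjjjjjPfffffff => jjjjjjjjffffffff   [P → j f]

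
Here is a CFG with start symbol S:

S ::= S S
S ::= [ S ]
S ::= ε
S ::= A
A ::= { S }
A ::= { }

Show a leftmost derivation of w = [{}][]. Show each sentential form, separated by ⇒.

S ⇒ SS ⇒ [S]S ⇒ [A]S ⇒ [{}]S ⇒ [{}][S] ⇒ [{}][]

S ⇒ SS   [S ::= S S]
SS ⇒ [S]S   [S ::= [ S ]]
[S]S ⇒ [A]S   [S ::= A]
[A]S ⇒ [{}]S   [A ::= { }]
[{}]S ⇒ [{}][S]   [S ::= [ S ]]
[{}][S] ⇒ [{}][]   [S ::= ε]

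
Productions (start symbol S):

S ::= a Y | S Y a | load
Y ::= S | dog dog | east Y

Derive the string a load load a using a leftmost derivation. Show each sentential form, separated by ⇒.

S ⇒ S Y a ⇒ a Y Y a ⇒ a S Y a ⇒ a load Y a ⇒ a load S a ⇒ a load load a

S ⇒ S Y a   [S ::= S Y a]
S Y a ⇒ a Y Y a   [S ::= a Y]
a Y Y a ⇒ a S Y a   [Y ::= S]
a S Y a ⇒ a load Y a   [S ::= load]
a load Y a ⇒ a load S a   [Y ::= S]
a load S a ⇒ a load load a   [S ::= load]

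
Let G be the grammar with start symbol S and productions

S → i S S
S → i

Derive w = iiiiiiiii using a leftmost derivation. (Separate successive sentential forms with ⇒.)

S ⇒ iSS ⇒ iiSSS ⇒ iiiSSSS ⇒ iiiiSSSSS ⇒ iiiiiSSSS ⇒ iiiiiiSSS ⇒ iiiiiiiSS ⇒ iiiiiiiiS ⇒ iiiiiiiii

S ⇒ iSS   [S → i S S]
iSS ⇒ iiSSS   [S → i S S]
iiSSS ⇒ iiiSSSS   [S → i S S]
iiiSSSS ⇒ iiiiSSSSS   [S → i S S]
iiiiSSSSS ⇒ iiiiiSSSS   [S → i]
iiiiiSSSS ⇒ iiiiiiSSS   [S → i]
iiiiiiSSS ⇒ iiiiiiiSS   [S → i]
iiiiiiiSS ⇒ iiiiiiiiS   [S → i]
iiiiiiiiS ⇒ iiiiiiiii   [S → i]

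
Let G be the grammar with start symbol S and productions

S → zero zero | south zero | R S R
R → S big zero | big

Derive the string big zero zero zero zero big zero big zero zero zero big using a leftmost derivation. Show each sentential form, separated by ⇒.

S ⇒ R S R   [S → R S R]
R S R ⇒ S big zero S R   [R → S big zero]
S big zero S R ⇒ R S R big zero S R   [S → R S R]
R S R big zero S R ⇒ big S R big zero S R   [R → big]
big S R big zero S R ⇒ big zero zero R big zero S R   [S → zero zero]
big zero zero R big zero S R ⇒ big zero zero S big zero big zero S R   [R → S big zero]
big zero zero S big zero big zero S R ⇒ big zero zero zero zero big zero big zero S R   [S → zero zero]
big zero zero zero zero big zero big zero S R ⇒ big zero zero zero zero big zero big zero zero zero R   [S → zero zero]
big zero zero zero zero big zero big zero zero zero R ⇒ big zero zero zero zero big zero big zero zero zero big   [R → big]

S ⇒ R S R ⇒ S big zero S R ⇒ R S R big zero S R ⇒ big S R big zero S R ⇒ big zero zero R big zero S R ⇒ big zero zero S big zero big zero S R ⇒ big zero zero zero zero big zero big zero S R ⇒ big zero zero zero zero big zero big zero zero zero R ⇒ big zero zero zero zero big zero big zero zero zero big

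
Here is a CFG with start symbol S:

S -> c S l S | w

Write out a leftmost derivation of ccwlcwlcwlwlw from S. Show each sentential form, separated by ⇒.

S ⇒ cSlS   [S -> c S l S]
cSlS ⇒ ccSlSlS   [S -> c S l S]
ccSlSlS ⇒ ccwlSlS   [S -> w]
ccwlSlS ⇒ ccwlcSlSlS   [S -> c S l S]
ccwlcSlSlS ⇒ ccwlcwlSlS   [S -> w]
ccwlcwlSlS ⇒ ccwlcwlcSlSlS   [S -> c S l S]
ccwlcwlcSlSlS ⇒ ccwlcwlcwlSlS   [S -> w]
ccwlcwlcwlSlS ⇒ ccwlcwlcwlwlS   [S -> w]
ccwlcwlcwlwlS ⇒ ccwlcwlcwlwlw   [S -> w]

S⇒cSlS⇒ccSlSlS⇒ccwlSlS⇒ccwlcSlSlS⇒ccwlcwlSlS⇒ccwlcwlcSlSlS⇒ccwlcwlcwlSlS⇒ccwlcwlcwlwlS⇒ccwlcwlcwlwlw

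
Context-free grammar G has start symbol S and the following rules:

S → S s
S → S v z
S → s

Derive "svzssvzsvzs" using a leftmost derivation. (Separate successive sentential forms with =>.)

S => Ss   [S → S s]
Ss => Svzs   [S → S v z]
Svzs => Ssvzs   [S → S s]
Ssvzs => Svzsvzs   [S → S v z]
Svzsvzs => Ssvzsvzs   [S → S s]
Ssvzsvzs => Sssvzsvzs   [S → S s]
Sssvzsvzs => Svzssvzsvzs   [S → S v z]
Svzssvzsvzs => svzssvzsvzs   [S → s]

S => Ss => Svzs => Ssvzs => Svzsvzs => Ssvzsvzs => Sssvzsvzs => Svzssvzsvzs => svzssvzsvzs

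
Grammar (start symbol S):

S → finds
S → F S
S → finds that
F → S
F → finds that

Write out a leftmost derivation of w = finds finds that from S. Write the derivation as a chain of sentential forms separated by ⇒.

S ⇒ F S ⇒ S S ⇒ finds S ⇒ finds finds that

S ⇒ F S   [S → F S]
F S ⇒ S S   [F → S]
S S ⇒ finds S   [S → finds]
finds S ⇒ finds finds that   [S → finds that]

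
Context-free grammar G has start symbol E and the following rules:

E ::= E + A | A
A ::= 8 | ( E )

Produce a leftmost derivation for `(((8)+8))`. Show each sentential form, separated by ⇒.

E ⇒ A   [E ::= A]
A ⇒ (E)   [A ::= ( E )]
(E) ⇒ (A)   [E ::= A]
(A) ⇒ ((E))   [A ::= ( E )]
((E)) ⇒ ((E+A))   [E ::= E + A]
((E+A)) ⇒ ((A+A))   [E ::= A]
((A+A)) ⇒ (((E)+A))   [A ::= ( E )]
(((E)+A)) ⇒ (((A)+A))   [E ::= A]
(((A)+A)) ⇒ (((8)+A))   [A ::= 8]
(((8)+A)) ⇒ (((8)+8))   [A ::= 8]

E ⇒ A ⇒ (E) ⇒ (A) ⇒ ((E)) ⇒ ((E+A)) ⇒ ((A+A)) ⇒ (((E)+A)) ⇒ (((A)+A)) ⇒ (((8)+A)) ⇒ (((8)+8))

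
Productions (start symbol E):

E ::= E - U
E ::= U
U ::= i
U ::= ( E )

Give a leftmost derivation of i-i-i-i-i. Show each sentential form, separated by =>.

E => E-U => E-U-U => E-U-U-U => E-U-U-U-U => U-U-U-U-U => i-U-U-U-U => i-i-U-U-U => i-i-i-U-U => i-i-i-i-U => i-i-i-i-i

E => E-U   [E ::= E - U]
E-U => E-U-U   [E ::= E - U]
E-U-U => E-U-U-U   [E ::= E - U]
E-U-U-U => E-U-U-U-U   [E ::= E - U]
E-U-U-U-U => U-U-U-U-U   [E ::= U]
U-U-U-U-U => i-U-U-U-U   [U ::= i]
i-U-U-U-U => i-i-U-U-U   [U ::= i]
i-i-U-U-U => i-i-i-U-U   [U ::= i]
i-i-i-U-U => i-i-i-i-U   [U ::= i]
i-i-i-i-U => i-i-i-i-i   [U ::= i]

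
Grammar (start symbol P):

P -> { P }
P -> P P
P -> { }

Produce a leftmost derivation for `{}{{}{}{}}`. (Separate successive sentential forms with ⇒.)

P ⇒ PP ⇒ {}P ⇒ {}{P} ⇒ {}{PP} ⇒ {}{{}P} ⇒ {}{{}PP} ⇒ {}{{}{}P} ⇒ {}{{}{}{}}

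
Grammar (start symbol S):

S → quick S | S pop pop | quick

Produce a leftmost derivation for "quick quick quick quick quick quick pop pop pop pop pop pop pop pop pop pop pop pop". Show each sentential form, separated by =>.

S => quick S => quick quick S => quick quick S pop pop => quick quick quick S pop pop => quick quick quick S pop pop pop pop => quick quick quick S pop pop pop pop pop pop => quick quick quick quick S pop pop pop pop pop pop => quick quick quick quick S pop pop pop pop pop pop pop pop => quick quick quick quick quick S pop pop pop pop pop pop pop pop => quick quick quick quick quick S pop pop pop pop pop pop pop pop pop pop => quick quick quick quick quick S pop pop pop pop pop pop pop pop pop pop pop pop => quick quick quick quick quick quick pop pop pop pop pop pop pop pop pop pop pop pop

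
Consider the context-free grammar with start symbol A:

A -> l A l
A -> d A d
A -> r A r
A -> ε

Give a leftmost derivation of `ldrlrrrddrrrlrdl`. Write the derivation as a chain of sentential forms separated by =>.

A => lAl => ldAdl => ldrArdl => ldrlAlrdl => ldrlrArlrdl => ldrlrrArrlrdl => ldrlrrrArrrlrdl => ldrlrrrdAdrrrlrdl => ldrlrrrddrrrlrdl

A => lAl   [A -> l A l]
lAl => ldAdl   [A -> d A d]
ldAdl => ldrArdl   [A -> r A r]
ldrArdl => ldrlAlrdl   [A -> l A l]
ldrlAlrdl => ldrlrArlrdl   [A -> r A r]
ldrlrArlrdl => ldrlrrArrlrdl   [A -> r A r]
ldrlrrArrlrdl => ldrlrrrArrrlrdl   [A -> r A r]
ldrlrrrArrrlrdl => ldrlrrrdAdrrrlrdl   [A -> d A d]
ldrlrrrdAdrrrlrdl => ldrlrrrddrrrlrdl   [A -> ε]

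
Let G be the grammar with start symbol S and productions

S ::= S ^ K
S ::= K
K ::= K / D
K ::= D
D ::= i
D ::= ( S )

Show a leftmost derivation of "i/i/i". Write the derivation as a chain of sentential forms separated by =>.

S=>K=>K/D=>K/D/D=>D/D/D=>i/D/D=>i/i/D=>i/i/i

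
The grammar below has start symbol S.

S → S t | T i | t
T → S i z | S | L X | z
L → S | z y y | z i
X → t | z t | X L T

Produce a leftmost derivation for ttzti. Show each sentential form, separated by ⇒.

S ⇒ Ti   [S → T i]
Ti ⇒ LXi   [T → L X]
LXi ⇒ SXi   [L → S]
SXi ⇒ StXi   [S → S t]
StXi ⇒ ttXi   [S → t]
ttXi ⇒ ttzti   [X → z t]

S⇒Ti⇒LXi⇒SXi⇒StXi⇒ttXi⇒ttzti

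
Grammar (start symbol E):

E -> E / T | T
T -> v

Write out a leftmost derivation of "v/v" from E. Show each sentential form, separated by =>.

E => E/T   [E -> E / T]
E/T => T/T   [E -> T]
T/T => v/T   [T -> v]
v/T => v/v   [T -> v]

E => E/T => T/T => v/T => v/v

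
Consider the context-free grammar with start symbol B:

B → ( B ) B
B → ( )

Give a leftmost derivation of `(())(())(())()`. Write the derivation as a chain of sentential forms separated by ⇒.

B ⇒ (B)B   [B → ( B ) B]
(B)B ⇒ (())B   [B → ( )]
(())B ⇒ (())(B)B   [B → ( B ) B]
(())(B)B ⇒ (())(())B   [B → ( )]
(())(())B ⇒ (())(())(B)B   [B → ( B ) B]
(())(())(B)B ⇒ (())(())(())B   [B → ( )]
(())(())(())B ⇒ (())(())(())()   [B → ( )]

B⇒(B)B⇒(())B⇒(())(B)B⇒(())(())B⇒(())(())(B)B⇒(())(())(())B⇒(())(())(())()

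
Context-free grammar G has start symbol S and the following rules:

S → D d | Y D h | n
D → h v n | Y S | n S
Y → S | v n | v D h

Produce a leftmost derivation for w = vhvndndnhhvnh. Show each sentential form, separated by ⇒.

S⇒YDh⇒vDhDh⇒vYShDh⇒vSShDh⇒vDdShDh⇒vYSdShDh⇒vSSdShDh⇒vDdSdShDh⇒vhvndSdShDh⇒vhvndndShDh⇒vhvndndnhDh⇒vhvndndnhhvnh

S ⇒ YDh   [S → Y D h]
YDh ⇒ vDhDh   [Y → v D h]
vDhDh ⇒ vYShDh   [D → Y S]
vYShDh ⇒ vSShDh   [Y → S]
vSShDh ⇒ vDdShDh   [S → D d]
vDdShDh ⇒ vYSdShDh   [D → Y S]
vYSdShDh ⇒ vSSdShDh   [Y → S]
vSSdShDh ⇒ vDdSdShDh   [S → D d]
vDdSdShDh ⇒ vhvndSdShDh   [D → h v n]
vhvndSdShDh ⇒ vhvndndShDh   [S → n]
vhvndndShDh ⇒ vhvndndnhDh   [S → n]
vhvndndnhDh ⇒ vhvndndnhhvnh   [D → h v n]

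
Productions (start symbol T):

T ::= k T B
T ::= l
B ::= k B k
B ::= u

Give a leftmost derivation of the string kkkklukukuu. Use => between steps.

T => kTB => kkTBB => kkkTBBB => kkkkTBBBB => kkkklBBBB => kkkkluBBB => kkkklukBkBB => kkkklukukBB => kkkklukukuB => kkkklukukuu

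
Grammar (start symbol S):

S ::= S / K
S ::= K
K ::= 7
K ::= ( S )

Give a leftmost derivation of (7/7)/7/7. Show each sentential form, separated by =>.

S => S/K   [S ::= S / K]
S/K => S/K/K   [S ::= S / K]
S/K/K => K/K/K   [S ::= K]
K/K/K => (S)/K/K   [K ::= ( S )]
(S)/K/K => (S/K)/K/K   [S ::= S / K]
(S/K)/K/K => (K/K)/K/K   [S ::= K]
(K/K)/K/K => (7/K)/K/K   [K ::= 7]
(7/K)/K/K => (7/7)/K/K   [K ::= 7]
(7/7)/K/K => (7/7)/7/K   [K ::= 7]
(7/7)/7/K => (7/7)/7/7   [K ::= 7]

S => S/K => S/K/K => K/K/K => (S)/K/K => (S/K)/K/K => (K/K)/K/K => (7/K)/K/K => (7/7)/K/K => (7/7)/7/K => (7/7)/7/7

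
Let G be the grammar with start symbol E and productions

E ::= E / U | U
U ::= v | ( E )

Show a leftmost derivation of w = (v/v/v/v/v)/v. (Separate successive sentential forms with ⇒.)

E ⇒ E/U   [E ::= E / U]
E/U ⇒ U/U   [E ::= U]
U/U ⇒ (E)/U   [U ::= ( E )]
(E)/U ⇒ (E/U)/U   [E ::= E / U]
(E/U)/U ⇒ (E/U/U)/U   [E ::= E / U]
(E/U/U)/U ⇒ (E/U/U/U)/U   [E ::= E / U]
(E/U/U/U)/U ⇒ (E/U/U/U/U)/U   [E ::= E / U]
(E/U/U/U/U)/U ⇒ (U/U/U/U/U)/U   [E ::= U]
(U/U/U/U/U)/U ⇒ (v/U/U/U/U)/U   [U ::= v]
(v/U/U/U/U)/U ⇒ (v/v/U/U/U)/U   [U ::= v]
(v/v/U/U/U)/U ⇒ (v/v/v/U/U)/U   [U ::= v]
(v/v/v/U/U)/U ⇒ (v/v/v/v/U)/U   [U ::= v]
(v/v/v/v/U)/U ⇒ (v/v/v/v/v)/U   [U ::= v]
(v/v/v/v/v)/U ⇒ (v/v/v/v/v)/v   [U ::= v]

E⇒E/U⇒U/U⇒(E)/U⇒(E/U)/U⇒(E/U/U)/U⇒(E/U/U/U)/U⇒(E/U/U/U/U)/U⇒(U/U/U/U/U)/U⇒(v/U/U/U/U)/U⇒(v/v/U/U/U)/U⇒(v/v/v/U/U)/U⇒(v/v/v/v/U)/U⇒(v/v/v/v/v)/U⇒(v/v/v/v/v)/v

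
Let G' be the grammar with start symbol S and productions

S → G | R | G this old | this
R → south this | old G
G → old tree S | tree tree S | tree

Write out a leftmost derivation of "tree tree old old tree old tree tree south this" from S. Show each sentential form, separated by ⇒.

S ⇒ G   [S → G]
G ⇒ tree tree S   [G → tree tree S]
tree tree S ⇒ tree tree R   [S → R]
tree tree R ⇒ tree tree old G   [R → old G]
tree tree old G ⇒ tree tree old old tree S   [G → old tree S]
tree tree old old tree S ⇒ tree tree old old tree R   [S → R]
tree tree old old tree R ⇒ tree tree old old tree old G   [R → old G]
tree tree old old tree old G ⇒ tree tree old old tree old tree tree S   [G → tree tree S]
tree tree old old tree old tree tree S ⇒ tree tree old old tree old tree tree R   [S → R]
tree tree old old tree old tree tree R ⇒ tree tree old old tree old tree tree south this   [R → south this]

S ⇒ G ⇒ tree tree S ⇒ tree tree R ⇒ tree tree old G ⇒ tree tree old old tree S ⇒ tree tree old old tree R ⇒ tree tree old old tree old G ⇒ tree tree old old tree old tree tree S ⇒ tree tree old old tree old tree tree R ⇒ tree tree old old tree old tree tree south this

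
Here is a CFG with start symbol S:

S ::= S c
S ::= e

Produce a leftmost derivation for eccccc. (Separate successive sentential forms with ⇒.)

S ⇒ Sc   [S ::= S c]
Sc ⇒ Scc   [S ::= S c]
Scc ⇒ Sccc   [S ::= S c]
Sccc ⇒ Scccc   [S ::= S c]
Scccc ⇒ Sccccc   [S ::= S c]
Sccccc ⇒ eccccc   [S ::= e]

S ⇒ Sc ⇒ Scc ⇒ Sccc ⇒ Scccc ⇒ Sccccc ⇒ eccccc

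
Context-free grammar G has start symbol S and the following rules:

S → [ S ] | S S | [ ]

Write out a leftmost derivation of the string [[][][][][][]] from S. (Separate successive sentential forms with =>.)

S => [S] => [SS] => [SSS] => [[]SS] => [[]SSS] => [[]SSSS] => [[]SSSSS] => [[][]SSSS] => [[][][]SSS] => [[][][][]SS] => [[][][][][]S] => [[][][][][][]]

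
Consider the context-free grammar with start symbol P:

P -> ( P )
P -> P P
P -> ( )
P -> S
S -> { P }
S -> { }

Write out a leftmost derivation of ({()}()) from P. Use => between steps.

P => (P) => (PP) => (SP) => ({P}P) => ({()}P) => ({()}())

P => (P)   [P -> ( P )]
(P) => (PP)   [P -> P P]
(PP) => (SP)   [P -> S]
(SP) => ({P}P)   [S -> { P }]
({P}P) => ({()}P)   [P -> ( )]
({()}P) => ({()}())   [P -> ( )]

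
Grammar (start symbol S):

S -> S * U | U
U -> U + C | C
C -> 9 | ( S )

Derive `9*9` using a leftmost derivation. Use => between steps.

S => S*U   [S -> S * U]
S*U => U*U   [S -> U]
U*U => C*U   [U -> C]
C*U => 9*U   [C -> 9]
9*U => 9*C   [U -> C]
9*C => 9*9   [C -> 9]

S => S*U => U*U => C*U => 9*U => 9*C => 9*9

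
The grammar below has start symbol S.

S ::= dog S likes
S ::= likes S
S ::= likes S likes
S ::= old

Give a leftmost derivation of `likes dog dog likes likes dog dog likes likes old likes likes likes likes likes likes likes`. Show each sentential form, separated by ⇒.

S ⇒ likes S   [S ::= likes S]
likes S ⇒ likes dog S likes   [S ::= dog S likes]
likes dog S likes ⇒ likes dog dog S likes likes   [S ::= dog S likes]
likes dog dog S likes likes ⇒ likes dog dog likes S likes likes likes   [S ::= likes S likes]
likes dog dog likes S likes likes likes ⇒ likes dog dog likes likes S likes likes likes   [S ::= likes S]
likes dog dog likes likes S likes likes likes ⇒ likes dog dog likes likes dog S likes likes likes likes   [S ::= dog S likes]
likes dog dog likes likes dog S likes likes likes likes ⇒ likes dog dog likes likes dog dog S likes likes likes likes likes   [S ::= dog S likes]
likes dog dog likes likes dog dog S likes likes likes likes likes ⇒ likes dog dog likes likes dog dog likes S likes likes likes likes likes likes   [S ::= likes S likes]
likes dog dog likes likes dog dog likes S likes likes likes likes likes likes ⇒ likes dog dog likes likes dog dog likes likes S likes likes likes likes likes likes likes   [S ::= likes S likes]
likes dog dog likes likes dog dog likes likes S likes likes likes likes likes likes likes ⇒ likes dog dog likes likes dog dog likes likes old likes likes likes likes likes likes likes   [S ::= old]

S ⇒ likes S ⇒ likes dog S likes ⇒ likes dog dog S likes likes ⇒ likes dog dog likes S likes likes likes ⇒ likes dog dog likes likes S likes likes likes ⇒ likes dog dog likes likes dog S likes likes likes likes ⇒ likes dog dog likes likes dog dog S likes likes likes likes likes ⇒ likes dog dog likes likes dog dog likes S likes likes likes likes likes likes ⇒ likes dog dog likes likes dog dog likes likes S likes likes likes likes likes likes likes ⇒ likes dog dog likes likes dog dog likes likes old likes likes likes likes likes likes likes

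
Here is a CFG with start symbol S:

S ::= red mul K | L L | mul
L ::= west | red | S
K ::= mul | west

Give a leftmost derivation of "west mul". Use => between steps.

S => L L   [S ::= L L]
L L => west L   [L ::= west]
west L => west S   [L ::= S]
west S => west mul   [S ::= mul]

S => L L => west L => west S => west mul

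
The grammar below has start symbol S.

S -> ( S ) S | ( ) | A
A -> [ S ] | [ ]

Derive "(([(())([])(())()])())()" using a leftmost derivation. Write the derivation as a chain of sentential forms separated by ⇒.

S ⇒ (S)S   [S -> ( S ) S]
(S)S ⇒ ((S)S)S   [S -> ( S ) S]
((S)S)S ⇒ ((A)S)S   [S -> A]
((A)S)S ⇒ (([S])S)S   [A -> [ S ]]
(([S])S)S ⇒ (([(S)S])S)S   [S -> ( S ) S]
(([(S)S])S)S ⇒ (([(())S])S)S   [S -> ( )]
(([(())S])S)S ⇒ (([(())(S)S])S)S   [S -> ( S ) S]
(([(())(S)S])S)S ⇒ (([(())(A)S])S)S   [S -> A]
(([(())(A)S])S)S ⇒ (([(())([])S])S)S   [A -> [ ]]
(([(())([])S])S)S ⇒ (([(())([])(S)S])S)S   [S -> ( S ) S]
(([(())([])(S)S])S)S ⇒ (([(())([])(())S])S)S   [S -> ( )]
(([(())([])(())S])S)S ⇒ (([(())([])(())()])S)S   [S -> ( )]
(([(())([])(())()])S)S ⇒ (([(())([])(())()])())S   [S -> ( )]
(([(())([])(())()])())S ⇒ (([(())([])(())()])())()   [S -> ( )]

S ⇒ (S)S ⇒ ((S)S)S ⇒ ((A)S)S ⇒ (([S])S)S ⇒ (([(S)S])S)S ⇒ (([(())S])S)S ⇒ (([(())(S)S])S)S ⇒ (([(())(A)S])S)S ⇒ (([(())([])S])S)S ⇒ (([(())([])(S)S])S)S ⇒ (([(())([])(())S])S)S ⇒ (([(())([])(())()])S)S ⇒ (([(())([])(())()])())S ⇒ (([(())([])(())()])())()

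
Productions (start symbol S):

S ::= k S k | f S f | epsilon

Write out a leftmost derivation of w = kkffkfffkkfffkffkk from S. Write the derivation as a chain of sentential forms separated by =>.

S => kSk   [S ::= k S k]
kSk => kkSkk   [S ::= k S k]
kkSkk => kkfSfkk   [S ::= f S f]
kkfSfkk => kkffSffkk   [S ::= f S f]
kkffSffkk => kkffkSkffkk   [S ::= k S k]
kkffkSkffkk => kkffkfSfkffkk   [S ::= f S f]
kkffkfSfkffkk => kkffkffSffkffkk   [S ::= f S f]
kkffkffSffkffkk => kkffkfffSfffkffkk   [S ::= f S f]
kkffkfffSfffkffkk => kkffkfffkSkfffkffkk   [S ::= k S k]
kkffkfffkSkfffkffkk => kkffkfffkkfffkffkk   [S ::= epsilon]

S => kSk => kkSkk => kkfSfkk => kkffSffkk => kkffkSkffkk => kkffkfSfkffkk => kkffkffSffkffkk => kkffkfffSfffkffkk => kkffkfffkSkfffkffkk => kkffkfffkkfffkffkk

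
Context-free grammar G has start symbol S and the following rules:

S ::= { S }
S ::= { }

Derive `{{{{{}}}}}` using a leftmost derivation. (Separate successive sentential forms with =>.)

S => {S}   [S ::= { S }]
{S} => {{S}}   [S ::= { S }]
{{S}} => {{{S}}}   [S ::= { S }]
{{{S}}} => {{{{S}}}}   [S ::= { S }]
{{{{S}}}} => {{{{{}}}}}   [S ::= { }]

S => {S} => {{S}} => {{{S}}} => {{{{S}}}} => {{{{{}}}}}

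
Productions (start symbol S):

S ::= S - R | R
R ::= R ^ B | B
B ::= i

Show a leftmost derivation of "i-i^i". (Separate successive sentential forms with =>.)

S => S-R => R-R => B-R => i-R => i-R^B => i-B^B => i-i^B => i-i^i

S => S-R   [S ::= S - R]
S-R => R-R   [S ::= R]
R-R => B-R   [R ::= B]
B-R => i-R   [B ::= i]
i-R => i-R^B   [R ::= R ^ B]
i-R^B => i-B^B   [R ::= B]
i-B^B => i-i^B   [B ::= i]
i-i^B => i-i^i   [B ::= i]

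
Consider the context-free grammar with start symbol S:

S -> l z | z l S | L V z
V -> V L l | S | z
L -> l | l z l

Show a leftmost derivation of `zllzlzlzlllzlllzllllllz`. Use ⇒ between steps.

S ⇒ zlS ⇒ zlLVz ⇒ zllzlVz ⇒ zllzlVLlz ⇒ zllzlVLlLlz ⇒ zllzlVLlLlLlz ⇒ zllzlVLlLlLlLlz ⇒ zllzlVLlLlLlLlLlz ⇒ zllzlzLlLlLlLlLlz ⇒ zllzlzlzllLlLlLlLlz ⇒ zllzlzlzlllzllLlLlLlz ⇒ zllzlzlzlllzlllzllLlLlz ⇒ zllzlzlzlllzlllzllllLlz ⇒ zllzlzlzlllzlllzllllllz

S ⇒ zlS   [S -> z l S]
zlS ⇒ zlLVz   [S -> L V z]
zlLVz ⇒ zllzlVz   [L -> l z l]
zllzlVz ⇒ zllzlVLlz   [V -> V L l]
zllzlVLlz ⇒ zllzlVLlLlz   [V -> V L l]
zllzlVLlLlz ⇒ zllzlVLlLlLlz   [V -> V L l]
zllzlVLlLlLlz ⇒ zllzlVLlLlLlLlz   [V -> V L l]
zllzlVLlLlLlLlz ⇒ zllzlVLlLlLlLlLlz   [V -> V L l]
zllzlVLlLlLlLlLlz ⇒ zllzlzLlLlLlLlLlz   [V -> z]
zllzlzLlLlLlLlLlz ⇒ zllzlzlzllLlLlLlLlz   [L -> l z l]
zllzlzlzllLlLlLlLlz ⇒ zllzlzlzlllzllLlLlLlz   [L -> l z l]
zllzlzlzlllzllLlLlLlz ⇒ zllzlzlzlllzlllzllLlLlz   [L -> l z l]
zllzlzlzlllzlllzllLlLlz ⇒ zllzlzlzlllzlllzllllLlz   [L -> l]
zllzlzlzlllzlllzllllLlz ⇒ zllzlzlzlllzlllzllllllz   [L -> l]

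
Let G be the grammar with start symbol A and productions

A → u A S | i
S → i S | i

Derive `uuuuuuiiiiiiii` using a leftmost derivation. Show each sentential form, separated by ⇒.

A⇒uAS⇒uuASS⇒uuuASSS⇒uuuuASSSS⇒uuuuuASSSSS⇒uuuuuuASSSSSS⇒uuuuuuiSSSSSS⇒uuuuuuiiSSSSSS⇒uuuuuuiiiSSSSS⇒uuuuuuiiiiSSSS⇒uuuuuuiiiiiSSS⇒uuuuuuiiiiiiSS⇒uuuuuuiiiiiiiS⇒uuuuuuiiiiiiii

A ⇒ uAS   [A → u A S]
uAS ⇒ uuASS   [A → u A S]
uuASS ⇒ uuuASSS   [A → u A S]
uuuASSS ⇒ uuuuASSSS   [A → u A S]
uuuuASSSS ⇒ uuuuuASSSSS   [A → u A S]
uuuuuASSSSS ⇒ uuuuuuASSSSSS   [A → u A S]
uuuuuuASSSSSS ⇒ uuuuuuiSSSSSS   [A → i]
uuuuuuiSSSSSS ⇒ uuuuuuiiSSSSSS   [S → i S]
uuuuuuiiSSSSSS ⇒ uuuuuuiiiSSSSS   [S → i]
uuuuuuiiiSSSSS ⇒ uuuuuuiiiiSSSS   [S → i]
uuuuuuiiiiSSSS ⇒ uuuuuuiiiiiSSS   [S → i]
uuuuuuiiiiiSSS ⇒ uuuuuuiiiiiiSS   [S → i]
uuuuuuiiiiiiSS ⇒ uuuuuuiiiiiiiS   [S → i]
uuuuuuiiiiiiiS ⇒ uuuuuuiiiiiiii   [S → i]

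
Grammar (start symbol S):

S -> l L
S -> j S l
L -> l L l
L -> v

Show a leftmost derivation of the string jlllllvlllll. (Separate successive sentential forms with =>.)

S => jSl   [S -> j S l]
jSl => jlLl   [S -> l L]
jlLl => jllLll   [L -> l L l]
jllLll => jlllLlll   [L -> l L l]
jlllLlll => jllllLllll   [L -> l L l]
jllllLllll => jlllllLlllll   [L -> l L l]
jlllllLlllll => jlllllvlllll   [L -> v]

S => jSl => jlLl => jllLll => jlllLlll => jllllLllll => jlllllLlllll => jlllllvlllll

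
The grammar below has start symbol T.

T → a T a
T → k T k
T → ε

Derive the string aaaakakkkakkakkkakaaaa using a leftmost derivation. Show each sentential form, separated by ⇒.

T ⇒ aTa   [T → a T a]
aTa ⇒ aaTaa   [T → a T a]
aaTaa ⇒ aaaTaaa   [T → a T a]
aaaTaaa ⇒ aaaaTaaaa   [T → a T a]
aaaaTaaaa ⇒ aaaakTkaaaa   [T → k T k]
aaaakTkaaaa ⇒ aaaakaTakaaaa   [T → a T a]
aaaakaTakaaaa ⇒ aaaakakTkakaaaa   [T → k T k]
aaaakakTkakaaaa ⇒ aaaakakkTkkakaaaa   [T → k T k]
aaaakakkTkkakaaaa ⇒ aaaakakkkTkkkakaaaa   [T → k T k]
aaaakakkkTkkkakaaaa ⇒ aaaakakkkaTakkkakaaaa   [T → a T a]
aaaakakkkaTakkkakaaaa ⇒ aaaakakkkakTkakkkakaaaa   [T → k T k]
aaaakakkkakTkakkkakaaaa ⇒ aaaakakkkakkakkkakaaaa   [T → ε]

T⇒aTa⇒aaTaa⇒aaaTaaa⇒aaaaTaaaa⇒aaaakTkaaaa⇒aaaakaTakaaaa⇒aaaakakTkakaaaa⇒aaaakakkTkkakaaaa⇒aaaakakkkTkkkakaaaa⇒aaaakakkkaTakkkakaaaa⇒aaaakakkkakTkakkkakaaaa⇒aaaakakkkakkakkkakaaaa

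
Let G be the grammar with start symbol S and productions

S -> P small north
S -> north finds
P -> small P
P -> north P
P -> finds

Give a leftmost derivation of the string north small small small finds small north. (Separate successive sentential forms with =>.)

S => P small north   [S -> P small north]
P small north => north P small north   [P -> north P]
north P small north => north small P small north   [P -> small P]
north small P small north => north small small P small north   [P -> small P]
north small small P small north => north small small small P small north   [P -> small P]
north small small small P small north => north small small small finds small north   [P -> finds]

S => P small north => north P small north => north small P small north => north small small P small north => north small small small P small north => north small small small finds small north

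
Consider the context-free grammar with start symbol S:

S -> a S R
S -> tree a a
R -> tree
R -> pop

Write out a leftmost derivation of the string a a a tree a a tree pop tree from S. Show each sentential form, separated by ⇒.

S ⇒ a S R   [S -> a S R]
a S R ⇒ a a S R R   [S -> a S R]
a a S R R ⇒ a a a S R R R   [S -> a S R]
a a a S R R R ⇒ a a a tree a a R R R   [S -> tree a a]
a a a tree a a R R R ⇒ a a a tree a a tree R R   [R -> tree]
a a a tree a a tree R R ⇒ a a a tree a a tree pop R   [R -> pop]
a a a tree a a tree pop R ⇒ a a a tree a a tree pop tree   [R -> tree]

S ⇒ a S R ⇒ a a S R R ⇒ a a a S R R R ⇒ a a a tree a a R R R ⇒ a a a tree a a tree R R ⇒ a a a tree a a tree pop R ⇒ a a a tree a a tree pop tree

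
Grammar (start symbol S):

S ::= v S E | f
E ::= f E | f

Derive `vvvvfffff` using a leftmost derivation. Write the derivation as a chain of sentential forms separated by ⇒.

S ⇒ vSE   [S ::= v S E]
vSE ⇒ vvSEE   [S ::= v S E]
vvSEE ⇒ vvvSEEE   [S ::= v S E]
vvvSEEE ⇒ vvvvSEEEE   [S ::= v S E]
vvvvSEEEE ⇒ vvvvfEEEE   [S ::= f]
vvvvfEEEE ⇒ vvvvffEEE   [E ::= f]
vvvvffEEE ⇒ vvvvfffEE   [E ::= f]
vvvvfffEE ⇒ vvvvffffE   [E ::= f]
vvvvffffE ⇒ vvvvfffff   [E ::= f]

S ⇒ vSE ⇒ vvSEE ⇒ vvvSEEE ⇒ vvvvSEEEE ⇒ vvvvfEEEE ⇒ vvvvffEEE ⇒ vvvvfffEE ⇒ vvvvffffE ⇒ vvvvfffff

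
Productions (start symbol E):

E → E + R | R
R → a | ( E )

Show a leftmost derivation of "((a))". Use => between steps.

E => R   [E → R]
R => (E)   [R → ( E )]
(E) => (R)   [E → R]
(R) => ((E))   [R → ( E )]
((E)) => ((R))   [E → R]
((R)) => ((a))   [R → a]

E=>R=>(E)=>(R)=>((E))=>((R))=>((a))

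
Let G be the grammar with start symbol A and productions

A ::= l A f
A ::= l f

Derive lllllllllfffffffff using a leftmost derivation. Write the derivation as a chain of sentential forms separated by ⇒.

A ⇒ lAf ⇒ llAff ⇒ lllAfff ⇒ llllAffff ⇒ lllllAfffff ⇒ llllllAffffff ⇒ lllllllAfffffff ⇒ llllllllAffffffff ⇒ lllllllllfffffffff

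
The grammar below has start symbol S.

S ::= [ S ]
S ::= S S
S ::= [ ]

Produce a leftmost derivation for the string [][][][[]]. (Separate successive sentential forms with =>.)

S => SS => SSS => []SS => []SSS => [][]SS => [][][]S => [][][][S] => [][][][[]]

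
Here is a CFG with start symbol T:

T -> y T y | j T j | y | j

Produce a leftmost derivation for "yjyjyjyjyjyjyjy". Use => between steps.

T => yTy   [T -> y T y]
yTy => yjTjy   [T -> j T j]
yjTjy => yjyTyjy   [T -> y T y]
yjyTyjy => yjyjTjyjy   [T -> j T j]
yjyjTjyjy => yjyjyTyjyjy   [T -> y T y]
yjyjyTyjyjy => yjyjyjTjyjyjy   [T -> j T j]
yjyjyjTjyjyjy => yjyjyjyTyjyjyjy   [T -> y T y]
yjyjyjyTyjyjyjy => yjyjyjyjyjyjyjy   [T -> j]

T => yTy => yjTjy => yjyTyjy => yjyjTjyjy => yjyjyTyjyjy => yjyjyjTjyjyjy => yjyjyjyTyjyjyjy => yjyjyjyjyjyjyjy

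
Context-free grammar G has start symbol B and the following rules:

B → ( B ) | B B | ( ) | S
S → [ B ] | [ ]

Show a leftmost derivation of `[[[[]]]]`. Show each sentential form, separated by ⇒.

B ⇒ S ⇒ [B] ⇒ [S] ⇒ [[B]] ⇒ [[S]] ⇒ [[[B]]] ⇒ [[[S]]] ⇒ [[[[]]]]

B ⇒ S   [B → S]
S ⇒ [B]   [S → [ B ]]
[B] ⇒ [S]   [B → S]
[S] ⇒ [[B]]   [S → [ B ]]
[[B]] ⇒ [[S]]   [B → S]
[[S]] ⇒ [[[B]]]   [S → [ B ]]
[[[B]]] ⇒ [[[S]]]   [B → S]
[[[S]]] ⇒ [[[[]]]]   [S → [ ]]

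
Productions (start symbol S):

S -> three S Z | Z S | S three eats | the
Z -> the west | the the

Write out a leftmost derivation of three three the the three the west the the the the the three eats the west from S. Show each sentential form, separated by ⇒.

S ⇒ three S Z ⇒ three S three eats Z ⇒ three three S Z three eats Z ⇒ three three Z S Z three eats Z ⇒ three three the the S Z three eats Z ⇒ three three the the three S Z Z three eats Z ⇒ three three the the three Z S Z Z three eats Z ⇒ three three the the three the west S Z Z three eats Z ⇒ three three the the three the west the Z Z three eats Z ⇒ three three the the three the west the the the Z three eats Z ⇒ three three the the three the west the the the the the three eats Z ⇒ three three the the three the west the the the the the three eats the west

S ⇒ three S Z   [S -> three S Z]
three S Z ⇒ three S three eats Z   [S -> S three eats]
three S three eats Z ⇒ three three S Z three eats Z   [S -> three S Z]
three three S Z three eats Z ⇒ three three Z S Z three eats Z   [S -> Z S]
three three Z S Z three eats Z ⇒ three three the the S Z three eats Z   [Z -> the the]
three three the the S Z three eats Z ⇒ three three the the three S Z Z three eats Z   [S -> three S Z]
three three the the three S Z Z three eats Z ⇒ three three the the three Z S Z Z three eats Z   [S -> Z S]
three three the the three Z S Z Z three eats Z ⇒ three three the the three the west S Z Z three eats Z   [Z -> the west]
three three the the three the west S Z Z three eats Z ⇒ three three the the three the west the Z Z three eats Z   [S -> the]
three three the the three the west the Z Z three eats Z ⇒ three three the the three the west the the the Z three eats Z   [Z -> the the]
three three the the three the west the the the Z three eats Z ⇒ three three the the three the west the the the the the three eats Z   [Z -> the the]
three three the the three the west the the the the the three eats Z ⇒ three three the the three the west the the the the the three eats the west   [Z -> the west]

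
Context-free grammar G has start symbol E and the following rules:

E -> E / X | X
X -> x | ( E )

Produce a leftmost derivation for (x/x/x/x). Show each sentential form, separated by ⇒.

E ⇒ X   [E -> X]
X ⇒ (E)   [X -> ( E )]
(E) ⇒ (E/X)   [E -> E / X]
(E/X) ⇒ (E/X/X)   [E -> E / X]
(E/X/X) ⇒ (E/X/X/X)   [E -> E / X]
(E/X/X/X) ⇒ (X/X/X/X)   [E -> X]
(X/X/X/X) ⇒ (x/X/X/X)   [X -> x]
(x/X/X/X) ⇒ (x/x/X/X)   [X -> x]
(x/x/X/X) ⇒ (x/x/x/X)   [X -> x]
(x/x/x/X) ⇒ (x/x/x/x)   [X -> x]

E ⇒ X ⇒ (E) ⇒ (E/X) ⇒ (E/X/X) ⇒ (E/X/X/X) ⇒ (X/X/X/X) ⇒ (x/X/X/X) ⇒ (x/x/X/X) ⇒ (x/x/x/X) ⇒ (x/x/x/x)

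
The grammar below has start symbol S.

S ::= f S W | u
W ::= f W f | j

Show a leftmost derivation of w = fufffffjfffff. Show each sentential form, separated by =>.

S => fSW   [S ::= f S W]
fSW => fuW   [S ::= u]
fuW => fufWf   [W ::= f W f]
fufWf => fuffWff   [W ::= f W f]
fuffWff => fufffWfff   [W ::= f W f]
fufffWfff => fuffffWffff   [W ::= f W f]
fuffffWffff => fufffffWfffff   [W ::= f W f]
fufffffWfffff => fufffffjfffff   [W ::= j]

S=>fSW=>fuW=>fufWf=>fuffWff=>fufffWfff=>fuffffWffff=>fufffffWfffff=>fufffffjfffff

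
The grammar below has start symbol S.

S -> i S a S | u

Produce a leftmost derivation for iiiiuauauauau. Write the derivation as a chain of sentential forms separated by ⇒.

S ⇒ iSaS ⇒ iiSaSaS ⇒ iiiSaSaSaS ⇒ iiiiSaSaSaSaS ⇒ iiiiuaSaSaSaS ⇒ iiiiuauaSaSaS ⇒ iiiiuauauaSaS ⇒ iiiiuauauauaS ⇒ iiiiuauauauau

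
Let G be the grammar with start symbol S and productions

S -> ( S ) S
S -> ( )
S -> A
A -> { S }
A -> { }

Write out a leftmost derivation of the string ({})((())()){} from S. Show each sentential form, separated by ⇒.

S ⇒ (S)S ⇒ (A)S ⇒ ({})S ⇒ ({})(S)S ⇒ ({})((S)S)S ⇒ ({})((())S)S ⇒ ({})((())())S ⇒ ({})((())())A ⇒ ({})((())()){}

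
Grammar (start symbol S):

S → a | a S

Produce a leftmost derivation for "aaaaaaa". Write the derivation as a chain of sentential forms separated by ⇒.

S ⇒ aS ⇒ aaS ⇒ aaaS ⇒ aaaaS ⇒ aaaaaS ⇒ aaaaaaS ⇒ aaaaaaa

S ⇒ aS   [S → a S]
aS ⇒ aaS   [S → a S]
aaS ⇒ aaaS   [S → a S]
aaaS ⇒ aaaaS   [S → a S]
aaaaS ⇒ aaaaaS   [S → a S]
aaaaaS ⇒ aaaaaaS   [S → a S]
aaaaaaS ⇒ aaaaaaa   [S → a]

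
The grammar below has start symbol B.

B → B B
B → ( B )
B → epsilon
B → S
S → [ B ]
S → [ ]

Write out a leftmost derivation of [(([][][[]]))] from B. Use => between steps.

B => S => [B] => [(B)] => [((B))] => [((BB))] => [((SB))] => [(([]B))] => [(([]BB))] => [(([]SB))] => [(([][]B))] => [(([][]S))] => [(([][][B]))] => [(([][][S]))] => [(([][][[]]))]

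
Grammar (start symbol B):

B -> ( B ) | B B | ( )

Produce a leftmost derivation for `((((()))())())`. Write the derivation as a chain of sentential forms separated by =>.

B => (B) => (BB) => ((B)B) => ((BB)B) => (((B)B)B) => ((((B))B)B) => ((((()))B)B) => ((((()))())B) => ((((()))())())

B => (B)   [B -> ( B )]
(B) => (BB)   [B -> B B]
(BB) => ((B)B)   [B -> ( B )]
((B)B) => ((BB)B)   [B -> B B]
((BB)B) => (((B)B)B)   [B -> ( B )]
(((B)B)B) => ((((B))B)B)   [B -> ( B )]
((((B))B)B) => ((((()))B)B)   [B -> ( )]
((((()))B)B) => ((((()))())B)   [B -> ( )]
((((()))())B) => ((((()))())())   [B -> ( )]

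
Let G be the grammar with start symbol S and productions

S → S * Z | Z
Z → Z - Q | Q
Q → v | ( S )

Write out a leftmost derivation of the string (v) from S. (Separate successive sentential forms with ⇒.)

S ⇒ Z ⇒ Q ⇒ (S) ⇒ (Z) ⇒ (Q) ⇒ (v)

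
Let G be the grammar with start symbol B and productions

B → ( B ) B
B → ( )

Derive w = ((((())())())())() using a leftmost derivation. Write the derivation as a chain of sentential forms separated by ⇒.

B ⇒ (B)B ⇒ ((B)B)B ⇒ (((B)B)B)B ⇒ ((((B)B)B)B)B ⇒ ((((())B)B)B)B ⇒ ((((())())B)B)B ⇒ ((((())())())B)B ⇒ ((((())())())())B ⇒ ((((())())())())()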